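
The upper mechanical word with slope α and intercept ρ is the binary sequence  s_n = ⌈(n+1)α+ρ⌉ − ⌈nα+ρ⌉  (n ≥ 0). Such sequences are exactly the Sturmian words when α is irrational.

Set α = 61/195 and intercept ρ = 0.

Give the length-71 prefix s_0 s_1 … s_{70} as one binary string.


10010010010010010001001001001001000100100100100100010010010010010001001

n=0: ⌈(1·61)/195⌉ − ⌈(0·61)/195⌉ = ⌈61/195⌉ − ⌈0/195⌉ = 1 − 0 = 1
n=1: ⌈(2·61)/195⌉ − ⌈(1·61)/195⌉ = ⌈122/195⌉ − ⌈61/195⌉ = 1 − 1 = 0
n=2: ⌈(3·61)/195⌉ − ⌈(2·61)/195⌉ = ⌈183/195⌉ − ⌈122/195⌉ = 1 − 1 = 0
n=3: ⌈(4·61)/195⌉ − ⌈(3·61)/195⌉ = ⌈244/195⌉ − ⌈183/195⌉ = 2 − 1 = 1
n=4: ⌈(5·61)/195⌉ − ⌈(4·61)/195⌉ = ⌈305/195⌉ − ⌈244/195⌉ = 2 − 2 = 0
n=5: ⌈(6·61)/195⌉ − ⌈(5·61)/195⌉ = ⌈366/195⌉ − ⌈305/195⌉ = 2 − 2 = 0
n=6: ⌈(7·61)/195⌉ − ⌈(6·61)/195⌉ = ⌈427/195⌉ − ⌈366/195⌉ = 3 − 2 = 1
n=7: ⌈(8·61)/195⌉ − ⌈(7·61)/195⌉ = ⌈488/195⌉ − ⌈427/195⌉ = 3 − 3 = 0
n=8: ⌈(9·61)/195⌉ − ⌈(8·61)/195⌉ = ⌈549/195⌉ − ⌈488/195⌉ = 3 − 3 = 0
n=9: ⌈(10·61)/195⌉ − ⌈(9·61)/195⌉ = ⌈610/195⌉ − ⌈549/195⌉ = 4 − 3 = 1
n=10: ⌈(11·61)/195⌉ − ⌈(10·61)/195⌉ = ⌈671/195⌉ − ⌈610/195⌉ = 4 − 4 = 0
n=11: ⌈(12·61)/195⌉ − ⌈(11·61)/195⌉ = ⌈732/195⌉ − ⌈671/195⌉ = 4 − 4 = 0
n=12: ⌈(13·61)/195⌉ − ⌈(12·61)/195⌉ = ⌈793/195⌉ − ⌈732/195⌉ = 5 − 4 = 1
n=13: ⌈(14·61)/195⌉ − ⌈(13·61)/195⌉ = ⌈854/195⌉ − ⌈793/195⌉ = 5 − 5 = 0
n=14: ⌈(15·61)/195⌉ − ⌈(14·61)/195⌉ = ⌈915/195⌉ − ⌈854/195⌉ = 5 − 5 = 0
n=15: ⌈(16·61)/195⌉ − ⌈(15·61)/195⌉ = ⌈976/195⌉ − ⌈915/195⌉ = 6 − 5 = 1
n=16: ⌈(17·61)/195⌉ − ⌈(16·61)/195⌉ = ⌈1037/195⌉ − ⌈976/195⌉ = 6 − 6 = 0
n=17: ⌈(18·61)/195⌉ − ⌈(17·61)/195⌉ = ⌈1098/195⌉ − ⌈1037/195⌉ = 6 − 6 = 0
n=18: ⌈(19·61)/195⌉ − ⌈(18·61)/195⌉ = ⌈1159/195⌉ − ⌈1098/195⌉ = 6 − 6 = 0
n=19: ⌈(20·61)/195⌉ − ⌈(19·61)/195⌉ = ⌈1220/195⌉ − ⌈1159/195⌉ = 7 − 6 = 1
n=20: ⌈(21·61)/195⌉ − ⌈(20·61)/195⌉ = ⌈1281/195⌉ − ⌈1220/195⌉ = 7 − 7 = 0
n=21: ⌈(22·61)/195⌉ − ⌈(21·61)/195⌉ = ⌈1342/195⌉ − ⌈1281/195⌉ = 7 − 7 = 0
n=22: ⌈(23·61)/195⌉ − ⌈(22·61)/195⌉ = ⌈1403/195⌉ − ⌈1342/195⌉ = 8 − 7 = 1
n=23: ⌈(24·61)/195⌉ − ⌈(23·61)/195⌉ = ⌈1464/195⌉ − ⌈1403/195⌉ = 8 − 8 = 0
n=24: ⌈(25·61)/195⌉ − ⌈(24·61)/195⌉ = ⌈1525/195⌉ − ⌈1464/195⌉ = 8 − 8 = 0
n=25: ⌈(26·61)/195⌉ − ⌈(25·61)/195⌉ = ⌈1586/195⌉ − ⌈1525/195⌉ = 9 − 8 = 1
n=26: ⌈(27·61)/195⌉ − ⌈(26·61)/195⌉ = ⌈1647/195⌉ − ⌈1586/195⌉ = 9 − 9 = 0
n=27: ⌈(28·61)/195⌉ − ⌈(27·61)/195⌉ = ⌈1708/195⌉ − ⌈1647/195⌉ = 9 − 9 = 0
n=28: ⌈(29·61)/195⌉ − ⌈(28·61)/195⌉ = ⌈1769/195⌉ − ⌈1708/195⌉ = 10 − 9 = 1
n=29: ⌈(30·61)/195⌉ − ⌈(29·61)/195⌉ = ⌈1830/195⌉ − ⌈1769/195⌉ = 10 − 10 = 0
n=30: ⌈(31·61)/195⌉ − ⌈(30·61)/195⌉ = ⌈1891/195⌉ − ⌈1830/195⌉ = 10 − 10 = 0
n=31: ⌈(32·61)/195⌉ − ⌈(31·61)/195⌉ = ⌈1952/195⌉ − ⌈1891/195⌉ = 11 − 10 = 1
n=32: ⌈(33·61)/195⌉ − ⌈(32·61)/195⌉ = ⌈2013/195⌉ − ⌈1952/195⌉ = 11 − 11 = 0
n=33: ⌈(34·61)/195⌉ − ⌈(33·61)/195⌉ = ⌈2074/195⌉ − ⌈2013/195⌉ = 11 − 11 = 0
n=34: ⌈(35·61)/195⌉ − ⌈(34·61)/195⌉ = ⌈2135/195⌉ − ⌈2074/195⌉ = 11 − 11 = 0
n=35: ⌈(36·61)/195⌉ − ⌈(35·61)/195⌉ = ⌈2196/195⌉ − ⌈2135/195⌉ = 12 − 11 = 1
n=36: ⌈(37·61)/195⌉ − ⌈(36·61)/195⌉ = ⌈2257/195⌉ − ⌈2196/195⌉ = 12 − 12 = 0
n=37: ⌈(38·61)/195⌉ − ⌈(37·61)/195⌉ = ⌈2318/195⌉ − ⌈2257/195⌉ = 12 − 12 = 0
n=38: ⌈(39·61)/195⌉ − ⌈(38·61)/195⌉ = ⌈2379/195⌉ − ⌈2318/195⌉ = 13 − 12 = 1
n=39: ⌈(40·61)/195⌉ − ⌈(39·61)/195⌉ = ⌈2440/195⌉ − ⌈2379/195⌉ = 13 − 13 = 0
n=40: ⌈(41·61)/195⌉ − ⌈(40·61)/195⌉ = ⌈2501/195⌉ − ⌈2440/195⌉ = 13 − 13 = 0
n=41: ⌈(42·61)/195⌉ − ⌈(41·61)/195⌉ = ⌈2562/195⌉ − ⌈2501/195⌉ = 14 − 13 = 1
n=42: ⌈(43·61)/195⌉ − ⌈(42·61)/195⌉ = ⌈2623/195⌉ − ⌈2562/195⌉ = 14 − 14 = 0
n=43: ⌈(44·61)/195⌉ − ⌈(43·61)/195⌉ = ⌈2684/195⌉ − ⌈2623/195⌉ = 14 − 14 = 0
n=44: ⌈(45·61)/195⌉ − ⌈(44·61)/195⌉ = ⌈2745/195⌉ − ⌈2684/195⌉ = 15 − 14 = 1
n=45: ⌈(46·61)/195⌉ − ⌈(45·61)/195⌉ = ⌈2806/195⌉ − ⌈2745/195⌉ = 15 − 15 = 0
n=46: ⌈(47·61)/195⌉ − ⌈(46·61)/195⌉ = ⌈2867/195⌉ − ⌈2806/195⌉ = 15 − 15 = 0
n=47: ⌈(48·61)/195⌉ − ⌈(47·61)/195⌉ = ⌈2928/195⌉ − ⌈2867/195⌉ = 16 − 15 = 1
n=48: ⌈(49·61)/195⌉ − ⌈(48·61)/195⌉ = ⌈2989/195⌉ − ⌈2928/195⌉ = 16 − 16 = 0
n=49: ⌈(50·61)/195⌉ − ⌈(49·61)/195⌉ = ⌈3050/195⌉ − ⌈2989/195⌉ = 16 − 16 = 0
n=50: ⌈(51·61)/195⌉ − ⌈(50·61)/195⌉ = ⌈3111/195⌉ − ⌈3050/195⌉ = 16 − 16 = 0
n=51: ⌈(52·61)/195⌉ − ⌈(51·61)/195⌉ = ⌈3172/195⌉ − ⌈3111/195⌉ = 17 − 16 = 1
n=52: ⌈(53·61)/195⌉ − ⌈(52·61)/195⌉ = ⌈3233/195⌉ − ⌈3172/195⌉ = 17 − 17 = 0
n=53: ⌈(54·61)/195⌉ − ⌈(53·61)/195⌉ = ⌈3294/195⌉ − ⌈3233/195⌉ = 17 − 17 = 0
n=54: ⌈(55·61)/195⌉ − ⌈(54·61)/195⌉ = ⌈3355/195⌉ − ⌈3294/195⌉ = 18 − 17 = 1
n=55: ⌈(56·61)/195⌉ − ⌈(55·61)/195⌉ = ⌈3416/195⌉ − ⌈3355/195⌉ = 18 − 18 = 0
n=56: ⌈(57·61)/195⌉ − ⌈(56·61)/195⌉ = ⌈3477/195⌉ − ⌈3416/195⌉ = 18 − 18 = 0
n=57: ⌈(58·61)/195⌉ − ⌈(57·61)/195⌉ = ⌈3538/195⌉ − ⌈3477/195⌉ = 19 − 18 = 1
n=58: ⌈(59·61)/195⌉ − ⌈(58·61)/195⌉ = ⌈3599/195⌉ − ⌈3538/195⌉ = 19 − 19 = 0
n=59: ⌈(60·61)/195⌉ − ⌈(59·61)/195⌉ = ⌈3660/195⌉ − ⌈3599/195⌉ = 19 − 19 = 0
n=60: ⌈(61·61)/195⌉ − ⌈(60·61)/195⌉ = ⌈3721/195⌉ − ⌈3660/195⌉ = 20 − 19 = 1
n=61: ⌈(62·61)/195⌉ − ⌈(61·61)/195⌉ = ⌈3782/195⌉ − ⌈3721/195⌉ = 20 − 20 = 0
n=62: ⌈(63·61)/195⌉ − ⌈(62·61)/195⌉ = ⌈3843/195⌉ − ⌈3782/195⌉ = 20 − 20 = 0
n=63: ⌈(64·61)/195⌉ − ⌈(63·61)/195⌉ = ⌈3904/195⌉ − ⌈3843/195⌉ = 21 − 20 = 1
n=64: ⌈(65·61)/195⌉ − ⌈(64·61)/195⌉ = ⌈3965/195⌉ − ⌈3904/195⌉ = 21 − 21 = 0
n=65: ⌈(66·61)/195⌉ − ⌈(65·61)/195⌉ = ⌈4026/195⌉ − ⌈3965/195⌉ = 21 − 21 = 0
n=66: ⌈(67·61)/195⌉ − ⌈(66·61)/195⌉ = ⌈4087/195⌉ − ⌈4026/195⌉ = 21 − 21 = 0
n=67: ⌈(68·61)/195⌉ − ⌈(67·61)/195⌉ = ⌈4148/195⌉ − ⌈4087/195⌉ = 22 − 21 = 1
n=68: ⌈(69·61)/195⌉ − ⌈(68·61)/195⌉ = ⌈4209/195⌉ − ⌈4148/195⌉ = 22 − 22 = 0
n=69: ⌈(70·61)/195⌉ − ⌈(69·61)/195⌉ = ⌈4270/195⌉ − ⌈4209/195⌉ = 22 − 22 = 0
n=70: ⌈(71·61)/195⌉ − ⌈(70·61)/195⌉ = ⌈4331/195⌉ − ⌈4270/195⌉ = 23 − 22 = 1


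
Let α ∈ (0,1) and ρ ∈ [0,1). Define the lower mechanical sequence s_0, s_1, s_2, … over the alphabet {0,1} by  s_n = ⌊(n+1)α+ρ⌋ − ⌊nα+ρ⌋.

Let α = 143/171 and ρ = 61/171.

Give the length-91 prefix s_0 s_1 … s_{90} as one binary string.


n=0: ⌊(1·143+61)/171⌋ − ⌊(0·143+61)/171⌋ = ⌊204/171⌋ − ⌊61/171⌋ = 1 − 0 = 1
n=1: ⌊(2·143+61)/171⌋ − ⌊(1·143+61)/171⌋ = ⌊347/171⌋ − ⌊204/171⌋ = 2 − 1 = 1
n=2: ⌊(3·143+61)/171⌋ − ⌊(2·143+61)/171⌋ = ⌊490/171⌋ − ⌊347/171⌋ = 2 − 2 = 0
n=3: ⌊(4·143+61)/171⌋ − ⌊(3·143+61)/171⌋ = ⌊633/171⌋ − ⌊490/171⌋ = 3 − 2 = 1
n=4: ⌊(5·143+61)/171⌋ − ⌊(4·143+61)/171⌋ = ⌊776/171⌋ − ⌊633/171⌋ = 4 − 3 = 1
n=5: ⌊(6·143+61)/171⌋ − ⌊(5·143+61)/171⌋ = ⌊919/171⌋ − ⌊776/171⌋ = 5 − 4 = 1
n=6: ⌊(7·143+61)/171⌋ − ⌊(6·143+61)/171⌋ = ⌊1062/171⌋ − ⌊919/171⌋ = 6 − 5 = 1
n=7: ⌊(8·143+61)/171⌋ − ⌊(7·143+61)/171⌋ = ⌊1205/171⌋ − ⌊1062/171⌋ = 7 − 6 = 1
n=8: ⌊(9·143+61)/171⌋ − ⌊(8·143+61)/171⌋ = ⌊1348/171⌋ − ⌊1205/171⌋ = 7 − 7 = 0
n=9: ⌊(10·143+61)/171⌋ − ⌊(9·143+61)/171⌋ = ⌊1491/171⌋ − ⌊1348/171⌋ = 8 − 7 = 1
n=10: ⌊(11·143+61)/171⌋ − ⌊(10·143+61)/171⌋ = ⌊1634/171⌋ − ⌊1491/171⌋ = 9 − 8 = 1
n=11: ⌊(12·143+61)/171⌋ − ⌊(11·143+61)/171⌋ = ⌊1777/171⌋ − ⌊1634/171⌋ = 10 − 9 = 1
n=12: ⌊(13·143+61)/171⌋ − ⌊(12·143+61)/171⌋ = ⌊1920/171⌋ − ⌊1777/171⌋ = 11 − 10 = 1
n=13: ⌊(14·143+61)/171⌋ − ⌊(13·143+61)/171⌋ = ⌊2063/171⌋ − ⌊1920/171⌋ = 12 − 11 = 1
n=14: ⌊(15·143+61)/171⌋ − ⌊(14·143+61)/171⌋ = ⌊2206/171⌋ − ⌊2063/171⌋ = 12 − 12 = 0
n=15: ⌊(16·143+61)/171⌋ − ⌊(15·143+61)/171⌋ = ⌊2349/171⌋ − ⌊2206/171⌋ = 13 − 12 = 1
n=16: ⌊(17·143+61)/171⌋ − ⌊(16·143+61)/171⌋ = ⌊2492/171⌋ − ⌊2349/171⌋ = 14 − 13 = 1
n=17: ⌊(18·143+61)/171⌋ − ⌊(17·143+61)/171⌋ = ⌊2635/171⌋ − ⌊2492/171⌋ = 15 − 14 = 1
n=18: ⌊(19·143+61)/171⌋ − ⌊(18·143+61)/171⌋ = ⌊2778/171⌋ − ⌊2635/171⌋ = 16 − 15 = 1
n=19: ⌊(20·143+61)/171⌋ − ⌊(19·143+61)/171⌋ = ⌊2921/171⌋ − ⌊2778/171⌋ = 17 − 16 = 1
n=20: ⌊(21·143+61)/171⌋ − ⌊(20·143+61)/171⌋ = ⌊3064/171⌋ − ⌊2921/171⌋ = 17 − 17 = 0
n=21: ⌊(22·143+61)/171⌋ − ⌊(21·143+61)/171⌋ = ⌊3207/171⌋ − ⌊3064/171⌋ = 18 − 17 = 1
n=22: ⌊(23·143+61)/171⌋ − ⌊(22·143+61)/171⌋ = ⌊3350/171⌋ − ⌊3207/171⌋ = 19 − 18 = 1
n=23: ⌊(24·143+61)/171⌋ − ⌊(23·143+61)/171⌋ = ⌊3493/171⌋ − ⌊3350/171⌋ = 20 − 19 = 1
n=24: ⌊(25·143+61)/171⌋ − ⌊(24·143+61)/171⌋ = ⌊3636/171⌋ − ⌊3493/171⌋ = 21 − 20 = 1
n=25: ⌊(26·143+61)/171⌋ − ⌊(25·143+61)/171⌋ = ⌊3779/171⌋ − ⌊3636/171⌋ = 22 − 21 = 1
n=26: ⌊(27·143+61)/171⌋ − ⌊(26·143+61)/171⌋ = ⌊3922/171⌋ − ⌊3779/171⌋ = 22 − 22 = 0
n=27: ⌊(28·143+61)/171⌋ − ⌊(27·143+61)/171⌋ = ⌊4065/171⌋ − ⌊3922/171⌋ = 23 − 22 = 1
n=28: ⌊(29·143+61)/171⌋ − ⌊(28·143+61)/171⌋ = ⌊4208/171⌋ − ⌊4065/171⌋ = 24 − 23 = 1
n=29: ⌊(30·143+61)/171⌋ − ⌊(29·143+61)/171⌋ = ⌊4351/171⌋ − ⌊4208/171⌋ = 25 − 24 = 1
n=30: ⌊(31·143+61)/171⌋ − ⌊(30·143+61)/171⌋ = ⌊4494/171⌋ − ⌊4351/171⌋ = 26 − 25 = 1
n=31: ⌊(32·143+61)/171⌋ − ⌊(31·143+61)/171⌋ = ⌊4637/171⌋ − ⌊4494/171⌋ = 27 − 26 = 1
n=32: ⌊(33·143+61)/171⌋ − ⌊(32·143+61)/171⌋ = ⌊4780/171⌋ − ⌊4637/171⌋ = 27 − 27 = 0
n=33: ⌊(34·143+61)/171⌋ − ⌊(33·143+61)/171⌋ = ⌊4923/171⌋ − ⌊4780/171⌋ = 28 − 27 = 1
n=34: ⌊(35·143+61)/171⌋ − ⌊(34·143+61)/171⌋ = ⌊5066/171⌋ − ⌊4923/171⌋ = 29 − 28 = 1
n=35: ⌊(36·143+61)/171⌋ − ⌊(35·143+61)/171⌋ = ⌊5209/171⌋ − ⌊5066/171⌋ = 30 − 29 = 1
n=36: ⌊(37·143+61)/171⌋ − ⌊(36·143+61)/171⌋ = ⌊5352/171⌋ − ⌊5209/171⌋ = 31 − 30 = 1
n=37: ⌊(38·143+61)/171⌋ − ⌊(37·143+61)/171⌋ = ⌊5495/171⌋ − ⌊5352/171⌋ = 32 − 31 = 1
n=38: ⌊(39·143+61)/171⌋ − ⌊(38·143+61)/171⌋ = ⌊5638/171⌋ − ⌊5495/171⌋ = 32 − 32 = 0
n=39: ⌊(40·143+61)/171⌋ − ⌊(39·143+61)/171⌋ = ⌊5781/171⌋ − ⌊5638/171⌋ = 33 − 32 = 1
n=40: ⌊(41·143+61)/171⌋ − ⌊(40·143+61)/171⌋ = ⌊5924/171⌋ − ⌊5781/171⌋ = 34 − 33 = 1
n=41: ⌊(42·143+61)/171⌋ − ⌊(41·143+61)/171⌋ = ⌊6067/171⌋ − ⌊5924/171⌋ = 35 − 34 = 1
n=42: ⌊(43·143+61)/171⌋ − ⌊(42·143+61)/171⌋ = ⌊6210/171⌋ − ⌊6067/171⌋ = 36 − 35 = 1
n=43: ⌊(44·143+61)/171⌋ − ⌊(43·143+61)/171⌋ = ⌊6353/171⌋ − ⌊6210/171⌋ = 37 − 36 = 1
n=44: ⌊(45·143+61)/171⌋ − ⌊(44·143+61)/171⌋ = ⌊6496/171⌋ − ⌊6353/171⌋ = 37 − 37 = 0
n=45: ⌊(46·143+61)/171⌋ − ⌊(45·143+61)/171⌋ = ⌊6639/171⌋ − ⌊6496/171⌋ = 38 − 37 = 1
n=46: ⌊(47·143+61)/171⌋ − ⌊(46·143+61)/171⌋ = ⌊6782/171⌋ − ⌊6639/171⌋ = 39 − 38 = 1
n=47: ⌊(48·143+61)/171⌋ − ⌊(47·143+61)/171⌋ = ⌊6925/171⌋ − ⌊6782/171⌋ = 40 − 39 = 1
n=48: ⌊(49·143+61)/171⌋ − ⌊(48·143+61)/171⌋ = ⌊7068/171⌋ − ⌊6925/171⌋ = 41 − 40 = 1
n=49: ⌊(50·143+61)/171⌋ − ⌊(49·143+61)/171⌋ = ⌊7211/171⌋ − ⌊7068/171⌋ = 42 − 41 = 1
n=50: ⌊(51·143+61)/171⌋ − ⌊(50·143+61)/171⌋ = ⌊7354/171⌋ − ⌊7211/171⌋ = 43 − 42 = 1
n=51: ⌊(52·143+61)/171⌋ − ⌊(51·143+61)/171⌋ = ⌊7497/171⌋ − ⌊7354/171⌋ = 43 − 43 = 0
n=52: ⌊(53·143+61)/171⌋ − ⌊(52·143+61)/171⌋ = ⌊7640/171⌋ − ⌊7497/171⌋ = 44 − 43 = 1
n=53: ⌊(54·143+61)/171⌋ − ⌊(53·143+61)/171⌋ = ⌊7783/171⌋ − ⌊7640/171⌋ = 45 − 44 = 1
n=54: ⌊(55·143+61)/171⌋ − ⌊(54·143+61)/171⌋ = ⌊7926/171⌋ − ⌊7783/171⌋ = 46 − 45 = 1
n=55: ⌊(56·143+61)/171⌋ − ⌊(55·143+61)/171⌋ = ⌊8069/171⌋ − ⌊7926/171⌋ = 47 − 46 = 1
n=56: ⌊(57·143+61)/171⌋ − ⌊(56·143+61)/171⌋ = ⌊8212/171⌋ − ⌊8069/171⌋ = 48 − 47 = 1
n=57: ⌊(58·143+61)/171⌋ − ⌊(57·143+61)/171⌋ = ⌊8355/171⌋ − ⌊8212/171⌋ = 48 − 48 = 0
n=58: ⌊(59·143+61)/171⌋ − ⌊(58·143+61)/171⌋ = ⌊8498/171⌋ − ⌊8355/171⌋ = 49 − 48 = 1
n=59: ⌊(60·143+61)/171⌋ − ⌊(59·143+61)/171⌋ = ⌊8641/171⌋ − ⌊8498/171⌋ = 50 − 49 = 1
n=60: ⌊(61·143+61)/171⌋ − ⌊(60·143+61)/171⌋ = ⌊8784/171⌋ − ⌊8641/171⌋ = 51 − 50 = 1
n=61: ⌊(62·143+61)/171⌋ − ⌊(61·143+61)/171⌋ = ⌊8927/171⌋ − ⌊8784/171⌋ = 52 − 51 = 1
n=62: ⌊(63·143+61)/171⌋ − ⌊(62·143+61)/171⌋ = ⌊9070/171⌋ − ⌊8927/171⌋ = 53 − 52 = 1
n=63: ⌊(64·143+61)/171⌋ − ⌊(63·143+61)/171⌋ = ⌊9213/171⌋ − ⌊9070/171⌋ = 53 − 53 = 0
n=64: ⌊(65·143+61)/171⌋ − ⌊(64·143+61)/171⌋ = ⌊9356/171⌋ − ⌊9213/171⌋ = 54 − 53 = 1
n=65: ⌊(66·143+61)/171⌋ − ⌊(65·143+61)/171⌋ = ⌊9499/171⌋ − ⌊9356/171⌋ = 55 − 54 = 1
n=66: ⌊(67·143+61)/171⌋ − ⌊(66·143+61)/171⌋ = ⌊9642/171⌋ − ⌊9499/171⌋ = 56 − 55 = 1
n=67: ⌊(68·143+61)/171⌋ − ⌊(67·143+61)/171⌋ = ⌊9785/171⌋ − ⌊9642/171⌋ = 57 − 56 = 1
n=68: ⌊(69·143+61)/171⌋ − ⌊(68·143+61)/171⌋ = ⌊9928/171⌋ − ⌊9785/171⌋ = 58 − 57 = 1
n=69: ⌊(70·143+61)/171⌋ − ⌊(69·143+61)/171⌋ = ⌊10071/171⌋ − ⌊9928/171⌋ = 58 − 58 = 0
n=70: ⌊(71·143+61)/171⌋ − ⌊(70·143+61)/171⌋ = ⌊10214/171⌋ − ⌊10071/171⌋ = 59 − 58 = 1
n=71: ⌊(72·143+61)/171⌋ − ⌊(71·143+61)/171⌋ = ⌊10357/171⌋ − ⌊10214/171⌋ = 60 − 59 = 1
n=72: ⌊(73·143+61)/171⌋ − ⌊(72·143+61)/171⌋ = ⌊10500/171⌋ − ⌊10357/171⌋ = 61 − 60 = 1
n=73: ⌊(74·143+61)/171⌋ − ⌊(73·143+61)/171⌋ = ⌊10643/171⌋ − ⌊10500/171⌋ = 62 − 61 = 1
n=74: ⌊(75·143+61)/171⌋ − ⌊(74·143+61)/171⌋ = ⌊10786/171⌋ − ⌊10643/171⌋ = 63 − 62 = 1
n=75: ⌊(76·143+61)/171⌋ − ⌊(75·143+61)/171⌋ = ⌊10929/171⌋ − ⌊10786/171⌋ = 63 − 63 = 0
n=76: ⌊(77·143+61)/171⌋ − ⌊(76·143+61)/171⌋ = ⌊11072/171⌋ − ⌊10929/171⌋ = 64 − 63 = 1
n=77: ⌊(78·143+61)/171⌋ − ⌊(77·143+61)/171⌋ = ⌊11215/171⌋ − ⌊11072/171⌋ = 65 − 64 = 1
n=78: ⌊(79·143+61)/171⌋ − ⌊(78·143+61)/171⌋ = ⌊11358/171⌋ − ⌊11215/171⌋ = 66 − 65 = 1
n=79: ⌊(80·143+61)/171⌋ − ⌊(79·143+61)/171⌋ = ⌊11501/171⌋ − ⌊11358/171⌋ = 67 − 66 = 1
n=80: ⌊(81·143+61)/171⌋ − ⌊(80·143+61)/171⌋ = ⌊11644/171⌋ − ⌊11501/171⌋ = 68 − 67 = 1
n=81: ⌊(82·143+61)/171⌋ − ⌊(81·143+61)/171⌋ = ⌊11787/171⌋ − ⌊11644/171⌋ = 68 − 68 = 0
n=82: ⌊(83·143+61)/171⌋ − ⌊(82·143+61)/171⌋ = ⌊11930/171⌋ − ⌊11787/171⌋ = 69 − 68 = 1
n=83: ⌊(84·143+61)/171⌋ − ⌊(83·143+61)/171⌋ = ⌊12073/171⌋ − ⌊11930/171⌋ = 70 − 69 = 1
n=84: ⌊(85·143+61)/171⌋ − ⌊(84·143+61)/171⌋ = ⌊12216/171⌋ − ⌊12073/171⌋ = 71 − 70 = 1
n=85: ⌊(86·143+61)/171⌋ − ⌊(85·143+61)/171⌋ = ⌊12359/171⌋ − ⌊12216/171⌋ = 72 − 71 = 1
n=86: ⌊(87·143+61)/171⌋ − ⌊(86·143+61)/171⌋ = ⌊12502/171⌋ − ⌊12359/171⌋ = 73 − 72 = 1
n=87: ⌊(88·143+61)/171⌋ − ⌊(87·143+61)/171⌋ = ⌊12645/171⌋ − ⌊12502/171⌋ = 73 − 73 = 0
n=88: ⌊(89·143+61)/171⌋ − ⌊(88·143+61)/171⌋ = ⌊12788/171⌋ − ⌊12645/171⌋ = 74 − 73 = 1
n=89: ⌊(90·143+61)/171⌋ − ⌊(89·143+61)/171⌋ = ⌊12931/171⌋ − ⌊12788/171⌋ = 75 − 74 = 1
n=90: ⌊(91·143+61)/171⌋ − ⌊(90·143+61)/171⌋ = ⌊13074/171⌋ − ⌊12931/171⌋ = 76 − 75 = 1

1101111101111101111101111101111101111101111101111110111110111110111110111110111110111110111


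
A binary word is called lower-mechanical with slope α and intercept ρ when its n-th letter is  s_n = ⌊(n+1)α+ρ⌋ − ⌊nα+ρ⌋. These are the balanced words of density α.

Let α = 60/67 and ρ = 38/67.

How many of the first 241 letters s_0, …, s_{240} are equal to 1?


216

#1s = Σ_{n=0}^{240} s_n = Σ_{n=0}^{240} (⌊(n+1)α+ρ⌋ − ⌊nα+ρ⌋)
the sum telescopes: every ⌊nα+ρ⌋ with 0 < n < 241 appears once with + and once with −, leaving ⌊241α+ρ⌋ − ⌊0·α+ρ⌋
241α + ρ = (241·60 + 38) / 67 = 14498/67
ρ = 38/67
⌊14498/67⌋ = 216,  ⌊38/67⌋ = 0
#1s = 216 − 0 = 216


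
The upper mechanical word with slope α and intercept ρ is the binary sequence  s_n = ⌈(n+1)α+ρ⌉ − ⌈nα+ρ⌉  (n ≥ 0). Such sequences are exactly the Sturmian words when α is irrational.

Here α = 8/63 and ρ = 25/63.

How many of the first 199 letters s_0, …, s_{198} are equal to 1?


25

#1s = Σ_{n=0}^{198} s_n = Σ_{n=0}^{198} (⌈(n+1)α+ρ⌉ − ⌈nα+ρ⌉)
the sum telescopes: every ⌈nα+ρ⌉ with 0 < n < 199 appears once with + and once with −, leaving ⌈199α+ρ⌉ − ⌈0·α+ρ⌉
199α + ρ = (199·8 + 25) / 63 = 1617/63
ρ = 25/63
⌈1617/63⌉ = 26,  ⌈25/63⌉ = 1
#1s = 26 − 1 = 25


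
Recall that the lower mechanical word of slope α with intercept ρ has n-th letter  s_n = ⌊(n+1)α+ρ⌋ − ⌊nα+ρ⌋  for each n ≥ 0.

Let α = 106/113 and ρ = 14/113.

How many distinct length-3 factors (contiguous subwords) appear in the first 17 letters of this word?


4

t_n = ⌊(n·106+14)/113⌋ for n = 0 … 17:
  n=0…9: ⌊14/113⌋=0 ⌊120/113⌋=1 ⌊226/113⌋=2 ⌊332/113⌋=2 ⌊438/113⌋=3 ⌊544/113⌋=4 ⌊650/113⌋=5 ⌊756/113⌋=6 ⌊862/113⌋=7 ⌊968/113⌋=8
  n=10…17: ⌊1074/113⌋=9 ⌊1180/113⌋=10 ⌊1286/113⌋=11 ⌊1392/113⌋=12 ⌊1498/113⌋=13 ⌊1604/113⌋=14 ⌊1710/113⌋=15 ⌊1816/113⌋=16
s_n = t_(n+1) − t_n for n = 0 … 16 gives
prefix = 11011111111111111
slide a length-3 window over [0..2] … [14..16] (15 windows); first occurrence of each distinct factor:
  [  0..  2] 110
  [  1..  3] 101
  [  2..  4] 011
  [  3..  5] 111
  (the other 11 windows repeat one of these)
distinct factors: {011, 101, 110, 111}
count = 4  (Sturmian bound for length 3 is 4)


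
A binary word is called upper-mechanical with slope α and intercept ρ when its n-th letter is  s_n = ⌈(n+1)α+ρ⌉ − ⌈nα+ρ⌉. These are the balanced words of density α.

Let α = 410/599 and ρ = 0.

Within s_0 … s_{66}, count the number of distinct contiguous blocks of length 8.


t_n = ⌈(n·410)/599⌉ for n = 0 … 67:
  n=0…9: ⌈0/599⌉=0 ⌈410/599⌉=1 ⌈820/599⌉=2 ⌈1230/599⌉=3 ⌈1640/599⌉=3 ⌈2050/599⌉=4 ⌈2460/599⌉=5 ⌈2870/599⌉=5 ⌈3280/599⌉=6 ⌈3690/599⌉=7
  n=10…19: ⌈4100/599⌉=7 ⌈4510/599⌉=8 ⌈4920/599⌉=9 ⌈5330/599⌉=9 ⌈5740/599⌉=10 ⌈6150/599⌉=11 ⌈6560/599⌉=11 ⌈6970/599⌉=12 ⌈7380/599⌉=13 ⌈7790/599⌉=14
  n=20…29: ⌈8200/599⌉=14 ⌈8610/599⌉=15 ⌈9020/599⌉=16 ⌈9430/599⌉=16 ⌈9840/599⌉=17 ⌈10250/599⌉=18 ⌈10660/599⌉=18 ⌈11070/599⌉=19 ⌈11480/599⌉=20 ⌈11890/599⌉=20
  n=30…39: ⌈12300/599⌉=21 ⌈12710/599⌉=22 ⌈13120/599⌉=22 ⌈13530/599⌉=23 ⌈13940/599⌉=24 ⌈14350/599⌉=24 ⌈14760/599⌉=25 ⌈15170/599⌉=26 ⌈15580/599⌉=27 ⌈15990/599⌉=27
  n=40…49: ⌈16400/599⌉=28 ⌈16810/599⌉=29 ⌈17220/599⌉=29 ⌈17630/599⌉=30 ⌈18040/599⌉=31 ⌈18450/599⌉=31 ⌈18860/599⌉=32 ⌈19270/599⌉=33 ⌈19680/599⌉=33 ⌈20090/599⌉=34
  n=50…59: ⌈20500/599⌉=35 ⌈20910/599⌉=35 ⌈21320/599⌉=36 ⌈21730/599⌉=37 ⌈22140/599⌉=37 ⌈22550/599⌉=38 ⌈22960/599⌉=39 ⌈23370/599⌉=40 ⌈23780/599⌉=40 ⌈24190/599⌉=41
  n=60…67: ⌈24600/599⌉=42 ⌈25010/599⌉=42 ⌈25420/599⌉=43 ⌈25830/599⌉=44 ⌈26240/599⌉=44 ⌈26650/599⌉=45 ⌈27060/599⌉=46 ⌈27470/599⌉=46
s_n = t_(n+1) − t_n for n = 0 … 66 gives
prefix = 1110110110110110111011011011011011011101101101101101101110110110110
slide a length-8 window over [0..7] … [59..66] (60 windows); first occurrence of each distinct factor:
  [  0..  7] 11101101
  [  1..  8] 11011011
  [  2..  9] 10110110
  [  3.. 10] 01101101
  [ 11.. 18] 10110111
  [ 12.. 19] 01101110
  [ 13.. 20] 11011101
  [ 14.. 21] 10111011
  [ 15.. 22] 01110110
  (the other 51 windows repeat one of these)
distinct factors: {01101101, 01101110, 01110110, 10110110, 10110111, 10111011, 11011011, 11011101, 11101101}
count = 9  (Sturmian bound for length 8 is 9)

9


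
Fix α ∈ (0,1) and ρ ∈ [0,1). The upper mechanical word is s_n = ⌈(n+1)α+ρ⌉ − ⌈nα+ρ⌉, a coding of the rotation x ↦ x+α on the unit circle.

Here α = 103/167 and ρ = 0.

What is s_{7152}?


(n+1)α + ρ = (7153·103) / 167 = 736759/167
nα + ρ     = (7152·103) / 167 = 736656/167
⌈736759/167⌉ = 4412,  ⌈736656/167⌉ = 4412
s_{7152} = 4412 − 4412 = 0

0


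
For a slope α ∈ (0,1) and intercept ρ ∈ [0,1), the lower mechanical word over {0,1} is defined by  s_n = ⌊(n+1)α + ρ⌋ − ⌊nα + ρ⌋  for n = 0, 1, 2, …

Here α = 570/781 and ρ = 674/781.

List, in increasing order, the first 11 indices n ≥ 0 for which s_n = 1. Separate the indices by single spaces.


0 1 2 4 5 7 8 9 11 12 13

n=0: ⌊1244/781⌋−⌊674/781⌋ = 1−0 = 1  ← one
n=1: ⌊1814/781⌋−⌊1244/781⌋ = 2−1 = 1  ← one
n=2: ⌊2384/781⌋−⌊1814/781⌋ = 3−2 = 1  ← one
n=3: ⌊2954/781⌋−⌊2384/781⌋ = 3−3 = 0
n=4: ⌊3524/781⌋−⌊2954/781⌋ = 4−3 = 1  ← one
n=5: ⌊4094/781⌋−⌊3524/781⌋ = 5−4 = 1  ← one
n=6: ⌊4664/781⌋−⌊4094/781⌋ = 5−5 = 0
n=7: ⌊5234/781⌋−⌊4664/781⌋ = 6−5 = 1  ← one
n=8: ⌊5804/781⌋−⌊5234/781⌋ = 7−6 = 1  ← one
n=9: ⌊6374/781⌋−⌊5804/781⌋ = 8−7 = 1  ← one
n=10: ⌊6944/781⌋−⌊6374/781⌋ = 8−8 = 0
n=11: ⌊7514/781⌋−⌊6944/781⌋ = 9−8 = 1  ← one
n=12: ⌊8084/781⌋−⌊7514/781⌋ = 10−9 = 1  ← one
n=13: ⌊8654/781⌋−⌊8084/781⌋ = 11−10 = 1  ← one
positions of the first 11 ones: 0 1 2 4 5 7 8 9 11 12 13


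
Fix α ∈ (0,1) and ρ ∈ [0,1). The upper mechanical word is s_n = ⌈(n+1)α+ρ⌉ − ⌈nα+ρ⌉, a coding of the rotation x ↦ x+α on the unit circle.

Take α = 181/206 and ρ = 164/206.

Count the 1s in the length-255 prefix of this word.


224

#1s = Σ_{n=0}^{254} s_n = Σ_{n=0}^{254} (⌈(n+1)α+ρ⌉ − ⌈nα+ρ⌉)
the sum telescopes: every ⌈nα+ρ⌉ with 0 < n < 255 appears once with + and once with −, leaving ⌈255α+ρ⌉ − ⌈0·α+ρ⌉
255α + ρ = (255·181 + 164) / 206 = 46319/206
ρ = 164/206
⌈46319/206⌉ = 225,  ⌈164/206⌉ = 1
#1s = 225 − 1 = 224


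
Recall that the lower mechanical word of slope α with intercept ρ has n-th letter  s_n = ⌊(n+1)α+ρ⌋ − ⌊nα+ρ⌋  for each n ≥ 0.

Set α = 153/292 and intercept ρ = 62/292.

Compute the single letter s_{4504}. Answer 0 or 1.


0

(n+1)α + ρ = (4505·153 + 62) / 292 = 689327/292
nα + ρ     = (4504·153 + 62) / 292 = 689174/292
⌊689327/292⌋ = 2360,  ⌊689174/292⌋ = 2360
s_{4504} = 2360 − 2360 = 0


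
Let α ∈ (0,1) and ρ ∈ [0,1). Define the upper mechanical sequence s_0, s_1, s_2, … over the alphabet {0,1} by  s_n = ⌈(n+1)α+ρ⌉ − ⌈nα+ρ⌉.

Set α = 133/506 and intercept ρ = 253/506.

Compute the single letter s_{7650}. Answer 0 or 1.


0

(n+1)α + ρ = (7651·133 + 253) / 506 = 1017836/506
nα + ρ     = (7650·133 + 253) / 506 = 1017703/506
⌈1017836/506⌉ = 2012,  ⌈1017703/506⌉ = 2012
s_{7650} = 2012 − 2012 = 0


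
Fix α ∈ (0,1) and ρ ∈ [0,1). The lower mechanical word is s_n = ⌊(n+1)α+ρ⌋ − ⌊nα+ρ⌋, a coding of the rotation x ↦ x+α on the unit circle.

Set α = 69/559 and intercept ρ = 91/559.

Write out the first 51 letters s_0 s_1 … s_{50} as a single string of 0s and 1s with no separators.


n=0: ⌊(1·69+91)/559⌋ − ⌊(0·69+91)/559⌋ = ⌊160/559⌋ − ⌊91/559⌋ = 0 − 0 = 0
n=1: ⌊(2·69+91)/559⌋ − ⌊(1·69+91)/559⌋ = ⌊229/559⌋ − ⌊160/559⌋ = 0 − 0 = 0
n=2: ⌊(3·69+91)/559⌋ − ⌊(2·69+91)/559⌋ = ⌊298/559⌋ − ⌊229/559⌋ = 0 − 0 = 0
n=3: ⌊(4·69+91)/559⌋ − ⌊(3·69+91)/559⌋ = ⌊367/559⌋ − ⌊298/559⌋ = 0 − 0 = 0
n=4: ⌊(5·69+91)/559⌋ − ⌊(4·69+91)/559⌋ = ⌊436/559⌋ − ⌊367/559⌋ = 0 − 0 = 0
n=5: ⌊(6·69+91)/559⌋ − ⌊(5·69+91)/559⌋ = ⌊505/559⌋ − ⌊436/559⌋ = 0 − 0 = 0
n=6: ⌊(7·69+91)/559⌋ − ⌊(6·69+91)/559⌋ = ⌊574/559⌋ − ⌊505/559⌋ = 1 − 0 = 1
n=7: ⌊(8·69+91)/559⌋ − ⌊(7·69+91)/559⌋ = ⌊643/559⌋ − ⌊574/559⌋ = 1 − 1 = 0
n=8: ⌊(9·69+91)/559⌋ − ⌊(8·69+91)/559⌋ = ⌊712/559⌋ − ⌊643/559⌋ = 1 − 1 = 0
n=9: ⌊(10·69+91)/559⌋ − ⌊(9·69+91)/559⌋ = ⌊781/559⌋ − ⌊712/559⌋ = 1 − 1 = 0
n=10: ⌊(11·69+91)/559⌋ − ⌊(10·69+91)/559⌋ = ⌊850/559⌋ − ⌊781/559⌋ = 1 − 1 = 0
n=11: ⌊(12·69+91)/559⌋ − ⌊(11·69+91)/559⌋ = ⌊919/559⌋ − ⌊850/559⌋ = 1 − 1 = 0
n=12: ⌊(13·69+91)/559⌋ − ⌊(12·69+91)/559⌋ = ⌊988/559⌋ − ⌊919/559⌋ = 1 − 1 = 0
n=13: ⌊(14·69+91)/559⌋ − ⌊(13·69+91)/559⌋ = ⌊1057/559⌋ − ⌊988/559⌋ = 1 − 1 = 0
n=14: ⌊(15·69+91)/559⌋ − ⌊(14·69+91)/559⌋ = ⌊1126/559⌋ − ⌊1057/559⌋ = 2 − 1 = 1
n=15: ⌊(16·69+91)/559⌋ − ⌊(15·69+91)/559⌋ = ⌊1195/559⌋ − ⌊1126/559⌋ = 2 − 2 = 0
n=16: ⌊(17·69+91)/559⌋ − ⌊(16·69+91)/559⌋ = ⌊1264/559⌋ − ⌊1195/559⌋ = 2 − 2 = 0
n=17: ⌊(18·69+91)/559⌋ − ⌊(17·69+91)/559⌋ = ⌊1333/559⌋ − ⌊1264/559⌋ = 2 − 2 = 0
n=18: ⌊(19·69+91)/559⌋ − ⌊(18·69+91)/559⌋ = ⌊1402/559⌋ − ⌊1333/559⌋ = 2 − 2 = 0
n=19: ⌊(20·69+91)/559⌋ − ⌊(19·69+91)/559⌋ = ⌊1471/559⌋ − ⌊1402/559⌋ = 2 − 2 = 0
n=20: ⌊(21·69+91)/559⌋ − ⌊(20·69+91)/559⌋ = ⌊1540/559⌋ − ⌊1471/559⌋ = 2 − 2 = 0
n=21: ⌊(22·69+91)/559⌋ − ⌊(21·69+91)/559⌋ = ⌊1609/559⌋ − ⌊1540/559⌋ = 2 − 2 = 0
n=22: ⌊(23·69+91)/559⌋ − ⌊(22·69+91)/559⌋ = ⌊1678/559⌋ − ⌊1609/559⌋ = 3 − 2 = 1
n=23: ⌊(24·69+91)/559⌋ − ⌊(23·69+91)/559⌋ = ⌊1747/559⌋ − ⌊1678/559⌋ = 3 − 3 = 0
n=24: ⌊(25·69+91)/559⌋ − ⌊(24·69+91)/559⌋ = ⌊1816/559⌋ − ⌊1747/559⌋ = 3 − 3 = 0
n=25: ⌊(26·69+91)/559⌋ − ⌊(25·69+91)/559⌋ = ⌊1885/559⌋ − ⌊1816/559⌋ = 3 − 3 = 0
n=26: ⌊(27·69+91)/559⌋ − ⌊(26·69+91)/559⌋ = ⌊1954/559⌋ − ⌊1885/559⌋ = 3 − 3 = 0
n=27: ⌊(28·69+91)/559⌋ − ⌊(27·69+91)/559⌋ = ⌊2023/559⌋ − ⌊1954/559⌋ = 3 − 3 = 0
n=28: ⌊(29·69+91)/559⌋ − ⌊(28·69+91)/559⌋ = ⌊2092/559⌋ − ⌊2023/559⌋ = 3 − 3 = 0
n=29: ⌊(30·69+91)/559⌋ − ⌊(29·69+91)/559⌋ = ⌊2161/559⌋ − ⌊2092/559⌋ = 3 − 3 = 0
n=30: ⌊(31·69+91)/559⌋ − ⌊(30·69+91)/559⌋ = ⌊2230/559⌋ − ⌊2161/559⌋ = 3 − 3 = 0
n=31: ⌊(32·69+91)/559⌋ − ⌊(31·69+91)/559⌋ = ⌊2299/559⌋ − ⌊2230/559⌋ = 4 − 3 = 1
n=32: ⌊(33·69+91)/559⌋ − ⌊(32·69+91)/559⌋ = ⌊2368/559⌋ − ⌊2299/559⌋ = 4 − 4 = 0
n=33: ⌊(34·69+91)/559⌋ − ⌊(33·69+91)/559⌋ = ⌊2437/559⌋ − ⌊2368/559⌋ = 4 − 4 = 0
n=34: ⌊(35·69+91)/559⌋ − ⌊(34·69+91)/559⌋ = ⌊2506/559⌋ − ⌊2437/559⌋ = 4 − 4 = 0
n=35: ⌊(36·69+91)/559⌋ − ⌊(35·69+91)/559⌋ = ⌊2575/559⌋ − ⌊2506/559⌋ = 4 − 4 = 0
n=36: ⌊(37·69+91)/559⌋ − ⌊(36·69+91)/559⌋ = ⌊2644/559⌋ − ⌊2575/559⌋ = 4 − 4 = 0
n=37: ⌊(38·69+91)/559⌋ − ⌊(37·69+91)/559⌋ = ⌊2713/559⌋ − ⌊2644/559⌋ = 4 − 4 = 0
n=38: ⌊(39·69+91)/559⌋ − ⌊(38·69+91)/559⌋ = ⌊2782/559⌋ − ⌊2713/559⌋ = 4 − 4 = 0
n=39: ⌊(40·69+91)/559⌋ − ⌊(39·69+91)/559⌋ = ⌊2851/559⌋ − ⌊2782/559⌋ = 5 − 4 = 1
n=40: ⌊(41·69+91)/559⌋ − ⌊(40·69+91)/559⌋ = ⌊2920/559⌋ − ⌊2851/559⌋ = 5 − 5 = 0
n=41: ⌊(42·69+91)/559⌋ − ⌊(41·69+91)/559⌋ = ⌊2989/559⌋ − ⌊2920/559⌋ = 5 − 5 = 0
n=42: ⌊(43·69+91)/559⌋ − ⌊(42·69+91)/559⌋ = ⌊3058/559⌋ − ⌊2989/559⌋ = 5 − 5 = 0
n=43: ⌊(44·69+91)/559⌋ − ⌊(43·69+91)/559⌋ = ⌊3127/559⌋ − ⌊3058/559⌋ = 5 − 5 = 0
n=44: ⌊(45·69+91)/559⌋ − ⌊(44·69+91)/559⌋ = ⌊3196/559⌋ − ⌊3127/559⌋ = 5 − 5 = 0
n=45: ⌊(46·69+91)/559⌋ − ⌊(45·69+91)/559⌋ = ⌊3265/559⌋ − ⌊3196/559⌋ = 5 − 5 = 0
n=46: ⌊(47·69+91)/559⌋ − ⌊(46·69+91)/559⌋ = ⌊3334/559⌋ − ⌊3265/559⌋ = 5 − 5 = 0
n=47: ⌊(48·69+91)/559⌋ − ⌊(47·69+91)/559⌋ = ⌊3403/559⌋ − ⌊3334/559⌋ = 6 − 5 = 1
n=48: ⌊(49·69+91)/559⌋ − ⌊(48·69+91)/559⌋ = ⌊3472/559⌋ − ⌊3403/559⌋ = 6 − 6 = 0
n=49: ⌊(50·69+91)/559⌋ − ⌊(49·69+91)/559⌋ = ⌊3541/559⌋ − ⌊3472/559⌋ = 6 − 6 = 0
n=50: ⌊(51·69+91)/559⌋ − ⌊(50·69+91)/559⌋ = ⌊3610/559⌋ − ⌊3541/559⌋ = 6 − 6 = 0

000000100000001000000010000000010000000100000001000


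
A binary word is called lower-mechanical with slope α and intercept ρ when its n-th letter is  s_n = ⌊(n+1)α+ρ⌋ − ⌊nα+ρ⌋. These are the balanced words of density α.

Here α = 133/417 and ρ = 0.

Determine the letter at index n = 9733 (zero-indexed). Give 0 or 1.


(n+1)α + ρ = (9734·133) / 417 = 1294622/417
nα + ρ     = (9733·133) / 417 = 1294489/417
⌊1294622/417⌋ = 3104,  ⌊1294489/417⌋ = 3104
s_{9733} = 3104 − 3104 = 0

0


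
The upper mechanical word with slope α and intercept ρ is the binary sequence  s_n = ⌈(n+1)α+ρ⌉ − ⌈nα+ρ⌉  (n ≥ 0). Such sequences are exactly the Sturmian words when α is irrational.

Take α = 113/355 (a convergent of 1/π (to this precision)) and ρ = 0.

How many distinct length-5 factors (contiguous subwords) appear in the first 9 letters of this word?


3

t_n = ⌈(n·113)/355⌉ for n = 0 … 9:
  n=0…9: ⌈0/355⌉=0 ⌈113/355⌉=1 ⌈226/355⌉=1 ⌈339/355⌉=1 ⌈452/355⌉=2 ⌈565/355⌉=2 ⌈678/355⌉=2 ⌈791/355⌉=3 ⌈904/355⌉=3 ⌈1017/355⌉=3
s_n = t_(n+1) − t_n for n = 0 … 8 gives
prefix = 100100100
slide a length-5 window over [0..4] … [4..8] (5 windows); first occurrence of each distinct factor:
  [  0..  4] 10010
  [  1..  5] 00100
  [  2..  6] 01001
  (the other 2 windows repeat one of these)
distinct factors: {00100, 01001, 10010}
count = 3  (Sturmian bound for length 5 is 6)


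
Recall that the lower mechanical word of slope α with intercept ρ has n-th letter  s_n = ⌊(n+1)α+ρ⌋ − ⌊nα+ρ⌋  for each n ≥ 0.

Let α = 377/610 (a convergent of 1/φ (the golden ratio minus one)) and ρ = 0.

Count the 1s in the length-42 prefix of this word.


#1s = Σ_{n=0}^{41} s_n = Σ_{n=0}^{41} (⌊(n+1)α+ρ⌋ − ⌊nα+ρ⌋)
the sum telescopes: every ⌊nα+ρ⌋ with 0 < n < 42 appears once with + and once with −, leaving ⌊42α+ρ⌋ − ⌊0·α+ρ⌋
42α + ρ = (42·377) / 610 = 15834/610
ρ = 0/610
⌊15834/610⌋ = 25,  ⌊0/610⌋ = 0
#1s = 25 − 0 = 25

25


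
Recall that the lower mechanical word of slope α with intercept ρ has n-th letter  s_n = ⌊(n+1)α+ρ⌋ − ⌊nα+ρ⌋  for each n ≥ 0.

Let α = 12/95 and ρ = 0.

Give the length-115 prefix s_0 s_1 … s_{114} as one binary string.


0000000100000001000000010000000100000001000000010000000100000001000000010000000100000001000000100000001000000010000

n=0: ⌊(1·12)/95⌋ − ⌊(0·12)/95⌋ = ⌊12/95⌋ − ⌊0/95⌋ = 0 − 0 = 0
n=1: ⌊(2·12)/95⌋ − ⌊(1·12)/95⌋ = ⌊24/95⌋ − ⌊12/95⌋ = 0 − 0 = 0
n=2: ⌊(3·12)/95⌋ − ⌊(2·12)/95⌋ = ⌊36/95⌋ − ⌊24/95⌋ = 0 − 0 = 0
n=3: ⌊(4·12)/95⌋ − ⌊(3·12)/95⌋ = ⌊48/95⌋ − ⌊36/95⌋ = 0 − 0 = 0
n=4: ⌊(5·12)/95⌋ − ⌊(4·12)/95⌋ = ⌊60/95⌋ − ⌊48/95⌋ = 0 − 0 = 0
n=5: ⌊(6·12)/95⌋ − ⌊(5·12)/95⌋ = ⌊72/95⌋ − ⌊60/95⌋ = 0 − 0 = 0
n=6: ⌊(7·12)/95⌋ − ⌊(6·12)/95⌋ = ⌊84/95⌋ − ⌊72/95⌋ = 0 − 0 = 0
n=7: ⌊(8·12)/95⌋ − ⌊(7·12)/95⌋ = ⌊96/95⌋ − ⌊84/95⌋ = 1 − 0 = 1
n=8: ⌊(9·12)/95⌋ − ⌊(8·12)/95⌋ = ⌊108/95⌋ − ⌊96/95⌋ = 1 − 1 = 0
n=9: ⌊(10·12)/95⌋ − ⌊(9·12)/95⌋ = ⌊120/95⌋ − ⌊108/95⌋ = 1 − 1 = 0
n=10: ⌊(11·12)/95⌋ − ⌊(10·12)/95⌋ = ⌊132/95⌋ − ⌊120/95⌋ = 1 − 1 = 0
n=11: ⌊(12·12)/95⌋ − ⌊(11·12)/95⌋ = ⌊144/95⌋ − ⌊132/95⌋ = 1 − 1 = 0
n=12: ⌊(13·12)/95⌋ − ⌊(12·12)/95⌋ = ⌊156/95⌋ − ⌊144/95⌋ = 1 − 1 = 0
n=13: ⌊(14·12)/95⌋ − ⌊(13·12)/95⌋ = ⌊168/95⌋ − ⌊156/95⌋ = 1 − 1 = 0
n=14: ⌊(15·12)/95⌋ − ⌊(14·12)/95⌋ = ⌊180/95⌋ − ⌊168/95⌋ = 1 − 1 = 0
n=15: ⌊(16·12)/95⌋ − ⌊(15·12)/95⌋ = ⌊192/95⌋ − ⌊180/95⌋ = 2 − 1 = 1
n=16: ⌊(17·12)/95⌋ − ⌊(16·12)/95⌋ = ⌊204/95⌋ − ⌊192/95⌋ = 2 − 2 = 0
n=17: ⌊(18·12)/95⌋ − ⌊(17·12)/95⌋ = ⌊216/95⌋ − ⌊204/95⌋ = 2 − 2 = 0
n=18: ⌊(19·12)/95⌋ − ⌊(18·12)/95⌋ = ⌊228/95⌋ − ⌊216/95⌋ = 2 − 2 = 0
n=19: ⌊(20·12)/95⌋ − ⌊(19·12)/95⌋ = ⌊240/95⌋ − ⌊228/95⌋ = 2 − 2 = 0
n=20: ⌊(21·12)/95⌋ − ⌊(20·12)/95⌋ = ⌊252/95⌋ − ⌊240/95⌋ = 2 − 2 = 0
n=21: ⌊(22·12)/95⌋ − ⌊(21·12)/95⌋ = ⌊264/95⌋ − ⌊252/95⌋ = 2 − 2 = 0
n=22: ⌊(23·12)/95⌋ − ⌊(22·12)/95⌋ = ⌊276/95⌋ − ⌊264/95⌋ = 2 − 2 = 0
n=23: ⌊(24·12)/95⌋ − ⌊(23·12)/95⌋ = ⌊288/95⌋ − ⌊276/95⌋ = 3 − 2 = 1
n=24: ⌊(25·12)/95⌋ − ⌊(24·12)/95⌋ = ⌊300/95⌋ − ⌊288/95⌋ = 3 − 3 = 0
n=25: ⌊(26·12)/95⌋ − ⌊(25·12)/95⌋ = ⌊312/95⌋ − ⌊300/95⌋ = 3 − 3 = 0
n=26: ⌊(27·12)/95⌋ − ⌊(26·12)/95⌋ = ⌊324/95⌋ − ⌊312/95⌋ = 3 − 3 = 0
n=27: ⌊(28·12)/95⌋ − ⌊(27·12)/95⌋ = ⌊336/95⌋ − ⌊324/95⌋ = 3 − 3 = 0
n=28: ⌊(29·12)/95⌋ − ⌊(28·12)/95⌋ = ⌊348/95⌋ − ⌊336/95⌋ = 3 − 3 = 0
n=29: ⌊(30·12)/95⌋ − ⌊(29·12)/95⌋ = ⌊360/95⌋ − ⌊348/95⌋ = 3 − 3 = 0
n=30: ⌊(31·12)/95⌋ − ⌊(30·12)/95⌋ = ⌊372/95⌋ − ⌊360/95⌋ = 3 − 3 = 0
n=31: ⌊(32·12)/95⌋ − ⌊(31·12)/95⌋ = ⌊384/95⌋ − ⌊372/95⌋ = 4 − 3 = 1
n=32: ⌊(33·12)/95⌋ − ⌊(32·12)/95⌋ = ⌊396/95⌋ − ⌊384/95⌋ = 4 − 4 = 0
n=33: ⌊(34·12)/95⌋ − ⌊(33·12)/95⌋ = ⌊408/95⌋ − ⌊396/95⌋ = 4 − 4 = 0
n=34: ⌊(35·12)/95⌋ − ⌊(34·12)/95⌋ = ⌊420/95⌋ − ⌊408/95⌋ = 4 − 4 = 0
n=35: ⌊(36·12)/95⌋ − ⌊(35·12)/95⌋ = ⌊432/95⌋ − ⌊420/95⌋ = 4 − 4 = 0
n=36: ⌊(37·12)/95⌋ − ⌊(36·12)/95⌋ = ⌊444/95⌋ − ⌊432/95⌋ = 4 − 4 = 0
n=37: ⌊(38·12)/95⌋ − ⌊(37·12)/95⌋ = ⌊456/95⌋ − ⌊444/95⌋ = 4 − 4 = 0
n=38: ⌊(39·12)/95⌋ − ⌊(38·12)/95⌋ = ⌊468/95⌋ − ⌊456/95⌋ = 4 − 4 = 0
n=39: ⌊(40·12)/95⌋ − ⌊(39·12)/95⌋ = ⌊480/95⌋ − ⌊468/95⌋ = 5 − 4 = 1
n=40: ⌊(41·12)/95⌋ − ⌊(40·12)/95⌋ = ⌊492/95⌋ − ⌊480/95⌋ = 5 − 5 = 0
n=41: ⌊(42·12)/95⌋ − ⌊(41·12)/95⌋ = ⌊504/95⌋ − ⌊492/95⌋ = 5 − 5 = 0
n=42: ⌊(43·12)/95⌋ − ⌊(42·12)/95⌋ = ⌊516/95⌋ − ⌊504/95⌋ = 5 − 5 = 0
n=43: ⌊(44·12)/95⌋ − ⌊(43·12)/95⌋ = ⌊528/95⌋ − ⌊516/95⌋ = 5 − 5 = 0
n=44: ⌊(45·12)/95⌋ − ⌊(44·12)/95⌋ = ⌊540/95⌋ − ⌊528/95⌋ = 5 − 5 = 0
n=45: ⌊(46·12)/95⌋ − ⌊(45·12)/95⌋ = ⌊552/95⌋ − ⌊540/95⌋ = 5 − 5 = 0
n=46: ⌊(47·12)/95⌋ − ⌊(46·12)/95⌋ = ⌊564/95⌋ − ⌊552/95⌋ = 5 − 5 = 0
n=47: ⌊(48·12)/95⌋ − ⌊(47·12)/95⌋ = ⌊576/95⌋ − ⌊564/95⌋ = 6 − 5 = 1
n=48: ⌊(49·12)/95⌋ − ⌊(48·12)/95⌋ = ⌊588/95⌋ − ⌊576/95⌋ = 6 − 6 = 0
n=49: ⌊(50·12)/95⌋ − ⌊(49·12)/95⌋ = ⌊600/95⌋ − ⌊588/95⌋ = 6 − 6 = 0
n=50: ⌊(51·12)/95⌋ − ⌊(50·12)/95⌋ = ⌊612/95⌋ − ⌊600/95⌋ = 6 − 6 = 0
n=51: ⌊(52·12)/95⌋ − ⌊(51·12)/95⌋ = ⌊624/95⌋ − ⌊612/95⌋ = 6 − 6 = 0
n=52: ⌊(53·12)/95⌋ − ⌊(52·12)/95⌋ = ⌊636/95⌋ − ⌊624/95⌋ = 6 − 6 = 0
n=53: ⌊(54·12)/95⌋ − ⌊(53·12)/95⌋ = ⌊648/95⌋ − ⌊636/95⌋ = 6 − 6 = 0
n=54: ⌊(55·12)/95⌋ − ⌊(54·12)/95⌋ = ⌊660/95⌋ − ⌊648/95⌋ = 6 − 6 = 0
n=55: ⌊(56·12)/95⌋ − ⌊(55·12)/95⌋ = ⌊672/95⌋ − ⌊660/95⌋ = 7 − 6 = 1
n=56: ⌊(57·12)/95⌋ − ⌊(56·12)/95⌋ = ⌊684/95⌋ − ⌊672/95⌋ = 7 − 7 = 0
n=57: ⌊(58·12)/95⌋ − ⌊(57·12)/95⌋ = ⌊696/95⌋ − ⌊684/95⌋ = 7 − 7 = 0
n=58: ⌊(59·12)/95⌋ − ⌊(58·12)/95⌋ = ⌊708/95⌋ − ⌊696/95⌋ = 7 − 7 = 0
n=59: ⌊(60·12)/95⌋ − ⌊(59·12)/95⌋ = ⌊720/95⌋ − ⌊708/95⌋ = 7 − 7 = 0
n=60: ⌊(61·12)/95⌋ − ⌊(60·12)/95⌋ = ⌊732/95⌋ − ⌊720/95⌋ = 7 − 7 = 0
n=61: ⌊(62·12)/95⌋ − ⌊(61·12)/95⌋ = ⌊744/95⌋ − ⌊732/95⌋ = 7 − 7 = 0
n=62: ⌊(63·12)/95⌋ − ⌊(62·12)/95⌋ = ⌊756/95⌋ − ⌊744/95⌋ = 7 − 7 = 0
n=63: ⌊(64·12)/95⌋ − ⌊(63·12)/95⌋ = ⌊768/95⌋ − ⌊756/95⌋ = 8 − 7 = 1
n=64: ⌊(65·12)/95⌋ − ⌊(64·12)/95⌋ = ⌊780/95⌋ − ⌊768/95⌋ = 8 − 8 = 0
n=65: ⌊(66·12)/95⌋ − ⌊(65·12)/95⌋ = ⌊792/95⌋ − ⌊780/95⌋ = 8 − 8 = 0
n=66: ⌊(67·12)/95⌋ − ⌊(66·12)/95⌋ = ⌊804/95⌋ − ⌊792/95⌋ = 8 − 8 = 0
n=67: ⌊(68·12)/95⌋ − ⌊(67·12)/95⌋ = ⌊816/95⌋ − ⌊804/95⌋ = 8 − 8 = 0
n=68: ⌊(69·12)/95⌋ − ⌊(68·12)/95⌋ = ⌊828/95⌋ − ⌊816/95⌋ = 8 − 8 = 0
n=69: ⌊(70·12)/95⌋ − ⌊(69·12)/95⌋ = ⌊840/95⌋ − ⌊828/95⌋ = 8 − 8 = 0
n=70: ⌊(71·12)/95⌋ − ⌊(70·12)/95⌋ = ⌊852/95⌋ − ⌊840/95⌋ = 8 − 8 = 0
n=71: ⌊(72·12)/95⌋ − ⌊(71·12)/95⌋ = ⌊864/95⌋ − ⌊852/95⌋ = 9 − 8 = 1
n=72: ⌊(73·12)/95⌋ − ⌊(72·12)/95⌋ = ⌊876/95⌋ − ⌊864/95⌋ = 9 − 9 = 0
n=73: ⌊(74·12)/95⌋ − ⌊(73·12)/95⌋ = ⌊888/95⌋ − ⌊876/95⌋ = 9 − 9 = 0
n=74: ⌊(75·12)/95⌋ − ⌊(74·12)/95⌋ = ⌊900/95⌋ − ⌊888/95⌋ = 9 − 9 = 0
n=75: ⌊(76·12)/95⌋ − ⌊(75·12)/95⌋ = ⌊912/95⌋ − ⌊900/95⌋ = 9 − 9 = 0
n=76: ⌊(77·12)/95⌋ − ⌊(76·12)/95⌋ = ⌊924/95⌋ − ⌊912/95⌋ = 9 − 9 = 0
n=77: ⌊(78·12)/95⌋ − ⌊(77·12)/95⌋ = ⌊936/95⌋ − ⌊924/95⌋ = 9 − 9 = 0
n=78: ⌊(79·12)/95⌋ − ⌊(78·12)/95⌋ = ⌊948/95⌋ − ⌊936/95⌋ = 9 − 9 = 0
n=79: ⌊(80·12)/95⌋ − ⌊(79·12)/95⌋ = ⌊960/95⌋ − ⌊948/95⌋ = 10 − 9 = 1
n=80: ⌊(81·12)/95⌋ − ⌊(80·12)/95⌋ = ⌊972/95⌋ − ⌊960/95⌋ = 10 − 10 = 0
n=81: ⌊(82·12)/95⌋ − ⌊(81·12)/95⌋ = ⌊984/95⌋ − ⌊972/95⌋ = 10 − 10 = 0
n=82: ⌊(83·12)/95⌋ − ⌊(82·12)/95⌋ = ⌊996/95⌋ − ⌊984/95⌋ = 10 − 10 = 0
n=83: ⌊(84·12)/95⌋ − ⌊(83·12)/95⌋ = ⌊1008/95⌋ − ⌊996/95⌋ = 10 − 10 = 0
n=84: ⌊(85·12)/95⌋ − ⌊(84·12)/95⌋ = ⌊1020/95⌋ − ⌊1008/95⌋ = 10 − 10 = 0
n=85: ⌊(86·12)/95⌋ − ⌊(85·12)/95⌋ = ⌊1032/95⌋ − ⌊1020/95⌋ = 10 − 10 = 0
n=86: ⌊(87·12)/95⌋ − ⌊(86·12)/95⌋ = ⌊1044/95⌋ − ⌊1032/95⌋ = 10 − 10 = 0
n=87: ⌊(88·12)/95⌋ − ⌊(87·12)/95⌋ = ⌊1056/95⌋ − ⌊1044/95⌋ = 11 − 10 = 1
n=88: ⌊(89·12)/95⌋ − ⌊(88·12)/95⌋ = ⌊1068/95⌋ − ⌊1056/95⌋ = 11 − 11 = 0
n=89: ⌊(90·12)/95⌋ − ⌊(89·12)/95⌋ = ⌊1080/95⌋ − ⌊1068/95⌋ = 11 − 11 = 0
n=90: ⌊(91·12)/95⌋ − ⌊(90·12)/95⌋ = ⌊1092/95⌋ − ⌊1080/95⌋ = 11 − 11 = 0
n=91: ⌊(92·12)/95⌋ − ⌊(91·12)/95⌋ = ⌊1104/95⌋ − ⌊1092/95⌋ = 11 − 11 = 0
n=92: ⌊(93·12)/95⌋ − ⌊(92·12)/95⌋ = ⌊1116/95⌋ − ⌊1104/95⌋ = 11 − 11 = 0
n=93: ⌊(94·12)/95⌋ − ⌊(93·12)/95⌋ = ⌊1128/95⌋ − ⌊1116/95⌋ = 11 − 11 = 0
n=94: ⌊(95·12)/95⌋ − ⌊(94·12)/95⌋ = ⌊1140/95⌋ − ⌊1128/95⌋ = 12 − 11 = 1
n=95: ⌊(96·12)/95⌋ − ⌊(95·12)/95⌋ = ⌊1152/95⌋ − ⌊1140/95⌋ = 12 − 12 = 0
n=96: ⌊(97·12)/95⌋ − ⌊(96·12)/95⌋ = ⌊1164/95⌋ − ⌊1152/95⌋ = 12 − 12 = 0
n=97: ⌊(98·12)/95⌋ − ⌊(97·12)/95⌋ = ⌊1176/95⌋ − ⌊1164/95⌋ = 12 − 12 = 0
n=98: ⌊(99·12)/95⌋ − ⌊(98·12)/95⌋ = ⌊1188/95⌋ − ⌊1176/95⌋ = 12 − 12 = 0
n=99: ⌊(100·12)/95⌋ − ⌊(99·12)/95⌋ = ⌊1200/95⌋ − ⌊1188/95⌋ = 12 − 12 = 0
n=100: ⌊(101·12)/95⌋ − ⌊(100·12)/95⌋ = ⌊1212/95⌋ − ⌊1200/95⌋ = 12 − 12 = 0
n=101: ⌊(102·12)/95⌋ − ⌊(101·12)/95⌋ = ⌊1224/95⌋ − ⌊1212/95⌋ = 12 − 12 = 0
n=102: ⌊(103·12)/95⌋ − ⌊(102·12)/95⌋ = ⌊1236/95⌋ − ⌊1224/95⌋ = 13 − 12 = 1
n=103: ⌊(104·12)/95⌋ − ⌊(103·12)/95⌋ = ⌊1248/95⌋ − ⌊1236/95⌋ = 13 − 13 = 0
n=104: ⌊(105·12)/95⌋ − ⌊(104·12)/95⌋ = ⌊1260/95⌋ − ⌊1248/95⌋ = 13 − 13 = 0
n=105: ⌊(106·12)/95⌋ − ⌊(105·12)/95⌋ = ⌊1272/95⌋ − ⌊1260/95⌋ = 13 − 13 = 0
n=106: ⌊(107·12)/95⌋ − ⌊(106·12)/95⌋ = ⌊1284/95⌋ − ⌊1272/95⌋ = 13 − 13 = 0
n=107: ⌊(108·12)/95⌋ − ⌊(107·12)/95⌋ = ⌊1296/95⌋ − ⌊1284/95⌋ = 13 − 13 = 0
n=108: ⌊(109·12)/95⌋ − ⌊(108·12)/95⌋ = ⌊1308/95⌋ − ⌊1296/95⌋ = 13 − 13 = 0
n=109: ⌊(110·12)/95⌋ − ⌊(109·12)/95⌋ = ⌊1320/95⌋ − ⌊1308/95⌋ = 13 − 13 = 0
n=110: ⌊(111·12)/95⌋ − ⌊(110·12)/95⌋ = ⌊1332/95⌋ − ⌊1320/95⌋ = 14 − 13 = 1
n=111: ⌊(112·12)/95⌋ − ⌊(111·12)/95⌋ = ⌊1344/95⌋ − ⌊1332/95⌋ = 14 − 14 = 0
n=112: ⌊(113·12)/95⌋ − ⌊(112·12)/95⌋ = ⌊1356/95⌋ − ⌊1344/95⌋ = 14 − 14 = 0
n=113: ⌊(114·12)/95⌋ − ⌊(113·12)/95⌋ = ⌊1368/95⌋ − ⌊1356/95⌋ = 14 − 14 = 0
n=114: ⌊(115·12)/95⌋ − ⌊(114·12)/95⌋ = ⌊1380/95⌋ − ⌊1368/95⌋ = 14 − 14 = 0
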